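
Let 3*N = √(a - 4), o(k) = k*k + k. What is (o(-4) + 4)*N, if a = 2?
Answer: 16*I*√2/3 ≈ 7.5425*I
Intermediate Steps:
o(k) = k + k² (o(k) = k² + k = k + k²)
N = I*√2/3 (N = √(2 - 4)/3 = √(-2)/3 = (I*√2)/3 = I*√2/3 ≈ 0.4714*I)
(o(-4) + 4)*N = (-4*(1 - 4) + 4)*(I*√2/3) = (-4*(-3) + 4)*(I*√2/3) = (12 + 4)*(I*√2/3) = 16*(I*√2/3) = 16*I*√2/3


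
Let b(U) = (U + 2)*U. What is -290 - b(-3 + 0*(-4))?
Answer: -293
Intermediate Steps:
b(U) = U*(2 + U) (b(U) = (2 + U)*U = U*(2 + U))
-290 - b(-3 + 0*(-4)) = -290 - (-3 + 0*(-4))*(2 + (-3 + 0*(-4))) = -290 - (-3 + 0)*(2 + (-3 + 0)) = -290 - (-3)*(2 - 3) = -290 - (-3)*(-1) = -290 - 1*3 = -290 - 3 = -293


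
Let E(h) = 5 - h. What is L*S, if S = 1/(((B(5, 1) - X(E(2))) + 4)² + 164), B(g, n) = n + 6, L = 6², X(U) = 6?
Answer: 4/21 ≈ 0.19048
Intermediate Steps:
L = 36
B(g, n) = 6 + n
S = 1/189 (S = 1/((((6 + 1) - 1*6) + 4)² + 164) = 1/(((7 - 6) + 4)² + 164) = 1/((1 + 4)² + 164) = 1/(5² + 164) = 1/(25 + 164) = 1/189 ≈ 0.0052910)
L*S = 36*(1/189) = 4/21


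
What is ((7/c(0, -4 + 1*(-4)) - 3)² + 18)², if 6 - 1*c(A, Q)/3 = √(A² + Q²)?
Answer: 1620529/1296 ≈ 1250.4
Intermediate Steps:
c(A, Q) = 18 - 3*√(A² + Q²)
((7/c(0, -4 + 1*(-4)) - 3)² + 18)² = ((7/(18 - 3*√(0² + (-4 + 1*(-4))²)) - 3)² + 18)² = ((7/(18 - 3*√(0 + (-4 - 4)²)) - 3)² + 18)² = ((7/(18 - 3*√(0 + (-8)²)) - 3)² + 18)² = ((7/(18 - 3*√(0 + 64)) - 3)² + 18)² = ((7/(18 - 3*√64) - 3)² + 18)² = ((7/(18 - 3*8) - 3)² + 18)² = ((7/(18 - 24) - 3)² + 18)² = ((7/(-6) - 3)² + 18)² = ((7*(-⅙) - 3)² + 18)² = ((-7/6 - 3)² + 18)² = ((-25/6)² + 18)² = (625/36 + 18)² = (1273/36)² = 1620529/1296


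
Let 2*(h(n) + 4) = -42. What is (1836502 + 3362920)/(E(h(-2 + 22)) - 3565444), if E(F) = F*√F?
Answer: -18538247973368/12712390932761 + 649927750*I/12712390932761 ≈ -1.4583 + 5.1126e-5*I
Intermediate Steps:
h(n) = -25 (h(n) = -4 + (½)*(-42) = -4 - 21 = -25)
E(F) = F^(3/2)
(1836502 + 3362920)/(E(h(-2 + 22)) - 3565444) = (1836502 + 3362920)/((-25)^(3/2) - 3565444) = 5199422/(-125*I - 3565444) = 5199422/(-3565444 - 125*I) = 5199422*((-3565444 + 125*I)/12712390932761) = 5199422*(-3565444 + 125*I)/12712390932761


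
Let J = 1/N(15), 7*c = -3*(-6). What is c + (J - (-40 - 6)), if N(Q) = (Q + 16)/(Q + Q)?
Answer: 10750/217 ≈ 49.539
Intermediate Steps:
N(Q) = (16 + Q)/(2*Q) (N(Q) = (16 + Q)/((2*Q)) = (16 + Q)*(1/(2*Q)) = (16 + Q)/(2*Q))
c = 18/7 (c = (-3*(-6))/7 = (1/7)*18 = 18/7 ≈ 2.5714)
J = 30/31 (J = 1/((1/2)*(16 + 15)/15) = 1/((1/2)*(1/15)*31) = 1/(31/30) = 30/31 ≈ 0.96774)
c + (J - (-40 - 6)) = 18/7 + (30/31 - (-40 - 6)) = 18/7 + (30/31 - 1*(-46)) = 18/7 + (30/31 + 46) = 18/7 + 1456/31 = 10750/217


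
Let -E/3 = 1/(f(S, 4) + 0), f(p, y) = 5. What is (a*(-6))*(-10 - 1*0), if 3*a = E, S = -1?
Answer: -12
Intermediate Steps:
E = -⅗ (E = -3/(5 + 0) = -3/5 = -3*⅕ = -⅗ ≈ -0.60000)
a = -⅕ (a = (⅓)*(-⅗) = -⅕ ≈ -0.20000)
(a*(-6))*(-10 - 1*0) = (-⅕*(-6))*(-10 - 1*0) = 6*(-10 + 0)/5 = (6/5)*(-10) = -12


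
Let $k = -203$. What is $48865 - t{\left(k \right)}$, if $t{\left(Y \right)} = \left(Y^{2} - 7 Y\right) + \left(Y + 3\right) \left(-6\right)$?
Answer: $5035$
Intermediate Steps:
$t{\left(Y \right)} = -18 + Y^{2} - 13 Y$ ($t{\left(Y \right)} = \left(Y^{2} - 7 Y\right) + \left(3 + Y\right) \left(-6\right) = \left(Y^{2} - 7 Y\right) - \left(18 + 6 Y\right) = -18 + Y^{2} - 13 Y$)
$48865 - t{\left(k \right)} = 48865 - \left(-18 + \left(-203\right)^{2} - -2639\right) = 48865 - \left(-18 + 41209 + 2639\right) = 48865 - 43830 = 5035$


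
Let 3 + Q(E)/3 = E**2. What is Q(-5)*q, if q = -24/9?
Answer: -176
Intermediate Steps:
Q(E) = -9 + 3*E**2
q = -8/3 (q = -24*1/9 = -8/3 ≈ -2.6667)
Q(-5)*q = (-9 + 3*(-5)**2)*(-8/3) = (-9 + 3*25)*(-8/3) = (-9 + 75)*(-8/3) = 66*(-8/3) = -176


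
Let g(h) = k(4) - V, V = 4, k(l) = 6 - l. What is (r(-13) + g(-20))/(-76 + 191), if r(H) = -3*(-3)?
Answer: 7/115 ≈ 0.060870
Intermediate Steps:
r(H) = 9
g(h) = -2 (g(h) = (6 - 1*4) - 1*4 = (6 - 4) - 4 = 2 - 4 = -2)
(r(-13) + g(-20))/(-76 + 191) = (9 - 2)/(-76 + 191) = 7/115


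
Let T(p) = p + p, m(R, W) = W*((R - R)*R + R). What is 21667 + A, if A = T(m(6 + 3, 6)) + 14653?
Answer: 36428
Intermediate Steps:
m(R, W) = R*W (m(R, W) = W*(0*R + R) = W*(0 + R) = W*R = R*W)
T(p) = 2*p
A = 14761 (A = 2*((6 + 3)*6) + 14653 = 2*(9*6) + 14653 = 2*54 + 14653 = 108 + 14653 = 14761)
21667 + A = 21667 + 14761 = 36428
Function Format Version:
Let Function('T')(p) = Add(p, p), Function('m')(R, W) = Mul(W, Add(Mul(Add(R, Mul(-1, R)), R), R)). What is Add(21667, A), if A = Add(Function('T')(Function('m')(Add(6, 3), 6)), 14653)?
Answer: 36428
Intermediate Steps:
Function('m')(R, W) = Mul(R, W) (Function('m')(R, W) = Mul(W, Add(Mul(0, R), R)) = Mul(W, Add(0, R)) = Mul(W, R) = Mul(R, W))
Function('T')(p) = Mul(2, p)
A = 14761 (A = Add(Mul(2, Mul(Add(6, 3), 6)), 14653) = Add(Mul(2, Mul(9, 6)), 14653) = Add(Mul(2, 54), 14653) = Add(108, 14653) = 14761)
Add(21667, A) = Add(21667, 14761) = 36428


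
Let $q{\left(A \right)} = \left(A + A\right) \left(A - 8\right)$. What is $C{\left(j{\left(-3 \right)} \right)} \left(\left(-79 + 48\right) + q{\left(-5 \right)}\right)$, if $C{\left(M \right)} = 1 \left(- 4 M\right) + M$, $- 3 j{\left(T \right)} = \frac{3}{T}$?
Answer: $-99$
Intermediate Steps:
$j{\left(T \right)} = - \frac{1}{T}$ ($j{\left(T \right)} = - \frac{3 \frac{1}{T}}{3} = - \frac{1}{T}$)
$q{\left(A \right)} = 2 A \left(-8 + A\right)$
$C{\left(M \right)} = - 3 M$ ($C{\left(M \right)} = - 4 M + M = - 3 M$)
$C{\left(j{\left(-3 \right)} \right)} \left(\left(-79 + 48\right) + q{\left(-5 \right)}\right) = - 3 \left(- \frac{1}{-3}\right) \left(\left(-79 + 48\right) + 2 \left(-5\right) \left(-8 - 5\right)\right) = - 3 \left(\left(-1\right) \left(- \frac{1}{3}\right)\right) \left(-31 + 2 \left(-5\right) \left(-13\right)\right) = \left(-3\right) \frac{1}{3} \left(-31 + 130\right) = \left(-1\right) 99 = -99$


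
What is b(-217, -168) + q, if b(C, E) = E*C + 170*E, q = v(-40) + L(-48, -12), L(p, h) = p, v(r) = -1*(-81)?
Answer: 7929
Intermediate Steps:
v(r) = 81
q = 33 (q = 81 - 48 = 33)
b(C, E) = 170*E + C*E (b(C, E) = C*E + 170*E = 170*E + C*E)
b(-217, -168) + q = -168*(170 - 217) + 33 = -168*(-47) + 33 = 7896 + 33 = 7929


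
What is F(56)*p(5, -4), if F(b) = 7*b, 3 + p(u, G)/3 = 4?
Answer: 1176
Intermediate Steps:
p(u, G) = 3 (p(u, G) = -9 + 3*4 = -9 + 12 = 3)
F(56)*p(5, -4) = (7*56)*3 = 392*3 = 1176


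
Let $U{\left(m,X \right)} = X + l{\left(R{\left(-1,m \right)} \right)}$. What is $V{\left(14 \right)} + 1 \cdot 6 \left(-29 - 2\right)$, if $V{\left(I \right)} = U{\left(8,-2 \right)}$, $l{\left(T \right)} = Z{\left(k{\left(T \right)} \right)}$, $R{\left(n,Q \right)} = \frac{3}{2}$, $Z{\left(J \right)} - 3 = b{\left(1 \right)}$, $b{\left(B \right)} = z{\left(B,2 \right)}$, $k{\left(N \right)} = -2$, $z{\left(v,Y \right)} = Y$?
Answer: $-183$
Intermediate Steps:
$b{\left(B \right)} = 2$
$Z{\left(J \right)} = 5$ ($Z{\left(J \right)} = 3 + 2 = 5$)
$R{\left(n,Q \right)} = \frac{3}{2}$ ($R{\left(n,Q \right)} = 3 \cdot \frac{1}{2} = \frac{3}{2}$)
$l{\left(T \right)} = 5$
$U{\left(m,X \right)} = 5 + X$ ($U{\left(m,X \right)} = X + 5 = 5 + X$)
$V{\left(I \right)} = 3$ ($V{\left(I \right)} = 5 - 2 = 3$)
$V{\left(14 \right)} + 1 \cdot 6 \left(-29 - 2\right) = 3 + 1 \cdot 6 \left(-29 - 2\right) = 3 + 6 \left(-31\right) = 3 - 186 = -183$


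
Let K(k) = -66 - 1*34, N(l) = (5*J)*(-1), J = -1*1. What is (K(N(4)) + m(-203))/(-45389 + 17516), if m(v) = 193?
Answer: -31/9291 ≈ -0.0033366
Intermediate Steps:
J = -1
N(l) = 5 (N(l) = (5*(-1))*(-1) = -5*(-1) = 5)
K(k) = -100 (K(k) = -66 - 34 = -100)
(K(N(4)) + m(-203))/(-45389 + 17516) = (-100 + 193)/(-45389 + 17516) = 93/(-27873) = 93*(-1/27873) = -31/9291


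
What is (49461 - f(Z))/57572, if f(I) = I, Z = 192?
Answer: 49269/57572 ≈ 0.85578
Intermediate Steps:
(49461 - f(Z))/57572 = (49461 - 1*192)/57572 = (49461 - 192)*(1/57572) = 49269*(1/57572) = 49269/57572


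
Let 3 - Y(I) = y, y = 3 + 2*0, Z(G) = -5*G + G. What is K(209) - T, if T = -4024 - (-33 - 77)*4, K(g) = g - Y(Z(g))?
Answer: 3793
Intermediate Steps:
Z(G) = -4*G
y = 3 (y = 3 + 0 = 3)
Y(I) = 0 (Y(I) = 3 - 1*3 = 3 - 3 = 0)
K(g) = g (K(g) = g - 1*0 = g + 0 = g)
T = -3584 (T = -4024 - (-110)*4 = -4024 - 1*(-440) = -4024 + 440 = -3584)
K(209) - T = 209 - 1*(-3584) = 209 + 3584 = 3793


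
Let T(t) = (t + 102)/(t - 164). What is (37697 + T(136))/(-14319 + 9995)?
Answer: -75377/8648 ≈ -8.7161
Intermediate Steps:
T(t) = (102 + t)/(-164 + t)
(37697 + T(136))/(-14319 + 9995) = (37697 + (102 + 136)/(-164 + 136))/(-14319 + 9995) = (37697 + 238/(-28))/(-4324) = (37697 - 1/28*238)*(-1/4324) = (37697 - 17/2)*(-1/4324) = (75377/2)*(-1/4324) = -75377/8648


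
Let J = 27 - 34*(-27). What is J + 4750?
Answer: 5695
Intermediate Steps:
J = 945 (J = 27 + 918 = 945)
J + 4750 = 945 + 4750 = 5695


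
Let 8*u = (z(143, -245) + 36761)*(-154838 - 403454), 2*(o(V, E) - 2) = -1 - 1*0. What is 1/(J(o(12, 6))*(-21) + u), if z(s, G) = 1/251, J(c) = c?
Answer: -502/1287841761689 ≈ -3.8980e-10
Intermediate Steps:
o(V, E) = 3/2 (o(V, E) = 2 + (-1 - 1*0)/2 = 2 + (-1 + 0)/2 = 2 + (½)*(-1) = 2 - ½ = 3/2)
z(s, G) = 1/251
u = -643920872938/251 (u = ((1/251 + 36761)*(-154838 - 403454))/8 = ((9227012/251)*(-558292))/8 = (⅛)*(-5151366983504/251) = -643920872938/251 ≈ -2.5654e+9)
1/(J(o(12, 6))*(-21) + u) = 1/((3/2)*(-21) - 643920872938/251) = 1/(-63/2 - 643920872938/251) = 1/(-1287841761689/502) = -502/1287841761689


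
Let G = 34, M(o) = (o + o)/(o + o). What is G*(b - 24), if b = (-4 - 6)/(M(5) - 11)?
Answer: -782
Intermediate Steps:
M(o) = 1 (M(o) = (2*o)/((2*o)) = (2*o)*(1/(2*o)) = 1)
b = 1 (b = (-4 - 6)/(1 - 11) = -10/(-10) = -10*(-⅒) = 1)
G*(b - 24) = 34*(1 - 24) = 34*(-23) = -782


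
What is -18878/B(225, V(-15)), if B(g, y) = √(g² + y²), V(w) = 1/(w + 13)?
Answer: -37756*√202501/202501 ≈ -83.902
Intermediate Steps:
V(w) = 1/(13 + w)
-18878/B(225, V(-15)) = -18878/√(225² + (1/(13 - 15))²) = -18878/√(50625 + (1/(-2))²) = -18878/√(50625 + (-½)²) = -18878/√(50625 + ¼) = -18878*2*√202501/202501 = -37756*√202501/202501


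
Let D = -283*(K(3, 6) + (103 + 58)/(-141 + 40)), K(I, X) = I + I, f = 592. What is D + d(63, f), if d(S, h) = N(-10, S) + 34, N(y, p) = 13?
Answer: -121188/101 ≈ -1199.9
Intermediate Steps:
K(I, X) = 2*I
d(S, h) = 47 (d(S, h) = 13 + 34 = 47)
D = -125935/101 (D = -283*(2*3 + (103 + 58)/(-141 + 40)) = -283*(6 + 161/(-101)) = -283*(6 + 161*(-1/101)) = -283*(6 - 161/101) = -283*445/101 = -125935/101 ≈ -1246.9)
D + d(63, f) = -125935/101 + 47 = -121188/101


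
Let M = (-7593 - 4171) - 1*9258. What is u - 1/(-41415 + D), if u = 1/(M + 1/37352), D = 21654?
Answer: 47100871/15516608775423 ≈ 3.0355e-6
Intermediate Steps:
M = -21022 (M = -11764 - 9258 = -21022)
u = -37352/785213743 (u = 1/(-21022 + 1/37352) = 1/(-785213743/37352) = -37352/785213743 ≈ -4.7569e-5)
u - 1/(-41415 + D) = -37352/785213743 - 1/(-41415 + 21654) = -37352/785213743 - 1/(-19761) = -37352/785213743 - 1*(-1/19761) = -37352/785213743 + 1/19761 = 47100871/15516608775423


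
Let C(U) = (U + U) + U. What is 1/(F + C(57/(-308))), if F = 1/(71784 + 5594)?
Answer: -1702316/945095 ≈ -1.8012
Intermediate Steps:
F = 1/77378 ≈ 1.2924e-5
C(U) = 3*U (C(U) = 2*U + U = 3*U)
1/(F + C(57/(-308))) = 1/(1/77378 + 3*(57/(-308))) = 1/(1/77378 + 3*(57*(-1/308))) = 1/(1/77378 + 3*(-57/308)) = 1/(1/77378 - 171/308) = 1/(-945095/1702316) = -1702316/945095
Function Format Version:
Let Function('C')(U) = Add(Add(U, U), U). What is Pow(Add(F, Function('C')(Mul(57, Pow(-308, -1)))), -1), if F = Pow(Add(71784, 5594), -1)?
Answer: Rational(-1702316, 945095) ≈ -1.8012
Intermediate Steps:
F = Rational(1, 77378) (F = Pow(77378, -1) = Rational(1, 77378) ≈ 1.2924e-5)
Function('C')(U) = Mul(3, U) (Function('C')(U) = Add(Mul(2, U), U) = Mul(3, U))
Pow(Add(F, Function('C')(Mul(57, Pow(-308, -1)))), -1) = Pow(Add(Rational(1, 77378), Mul(3, Mul(57, Pow(-308, -1)))), -1) = Pow(Add(Rational(1, 77378), Mul(3, Mul(57, Rational(-1, 308)))), -1) = Pow(Add(Rational(1, 77378), Mul(3, Rational(-57, 308))), -1) = Pow(Add(Rational(1, 77378), Rational(-171, 308)), -1) = Pow(Rational(-945095, 1702316), -1) = Rational(-1702316, 945095)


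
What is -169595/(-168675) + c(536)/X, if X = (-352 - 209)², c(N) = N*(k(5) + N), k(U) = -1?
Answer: 6782956733/3539037645 ≈ 1.9166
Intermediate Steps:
c(N) = N*(-1 + N)
X = 314721 (X = (-561)² = 314721)
-169595/(-168675) + c(536)/X = -169595/(-168675) + (536*(-1 + 536))/314721 = -169595*(-1/168675) + (536*535)*(1/314721) = 33919/33735 + 286760*(1/314721) = 33919/33735 + 286760/314721 = 6782956733/3539037645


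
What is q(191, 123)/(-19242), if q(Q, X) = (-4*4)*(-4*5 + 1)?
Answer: -152/9621 ≈ -0.015799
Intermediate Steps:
q(Q, X) = 304 (q(Q, X) = -16*(-20 + 1) = -16*(-19) = 304)
q(191, 123)/(-19242) = 304/(-19242) = 304*(-1/19242) = -152/9621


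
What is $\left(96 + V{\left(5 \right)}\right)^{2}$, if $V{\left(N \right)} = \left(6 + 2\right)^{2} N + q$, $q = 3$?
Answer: $175561$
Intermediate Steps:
$V{\left(N \right)} = 3 + 64 N$ ($V{\left(N \right)} = \left(6 + 2\right)^{2} N + 3 = 8^{2} N + 3 = 64 N + 3 = 3 + 64 N$)
$\left(96 + V{\left(5 \right)}\right)^{2} = \left(96 + \left(3 + 64 \cdot 5\right)\right)^{2} = \left(96 + \left(3 + 320\right)\right)^{2} = \left(96 + 323\right)^{2} = 419^{2} = 175561$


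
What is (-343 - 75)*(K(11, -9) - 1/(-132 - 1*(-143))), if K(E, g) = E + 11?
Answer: -9158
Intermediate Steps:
K(E, g) = 11 + E
(-343 - 75)*(K(11, -9) - 1/(-132 - 1*(-143))) = (-343 - 75)*((11 + 11) - 1/(-132 - 1*(-143))) = -418*(22 - 1/(-132 + 143)) = -418*(22 - 1/11) = -418*241/11 = -9158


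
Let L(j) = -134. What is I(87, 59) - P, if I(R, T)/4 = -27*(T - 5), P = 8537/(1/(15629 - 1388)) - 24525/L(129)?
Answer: -16291911891/134 ≈ -1.2158e+8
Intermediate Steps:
P = 16291130403/134 (P = 8537/(1/(15629 - 1388)) - 24525/(-134) = 8537/(1/14241) - 24525*(-1/134) = 8537/(1/14241) + 24525/134 = 8537*14241 + 24525/134 = 121575417 + 24525/134 = 16291130403/134 ≈ 1.2158e+8)
I(R, T) = 540 - 108*T (I(R, T) = 4*(-27*(T - 5)) = 4*(-27*(-5 + T)) = 4*(135 - 27*T) = 540 - 108*T)
I(87, 59) - P = (540 - 108*59) - 1*16291130403/134 = (540 - 6372) - 16291130403/134 = -5832 - 16291130403/134 = -16291911891/134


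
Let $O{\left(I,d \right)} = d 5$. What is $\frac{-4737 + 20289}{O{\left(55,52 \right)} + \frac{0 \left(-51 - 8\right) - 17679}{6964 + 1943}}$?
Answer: $\frac{15391296}{255349} \approx 60.276$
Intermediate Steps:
$O{\left(I,d \right)} = 5 d$
$\frac{-4737 + 20289}{O{\left(55,52 \right)} + \frac{0 \left(-51 - 8\right) - 17679}{6964 + 1943}} = \frac{-4737 + 20289}{5 \cdot 52 + \frac{0 \left(-51 - 8\right) - 17679}{6964 + 1943}} = \frac{15552}{260 + \frac{0 \left(-59\right) - 17679}{8907}} = \frac{15552}{260 + \left(0 - 17679\right) \frac{1}{8907}} = \frac{15552}{260 - \frac{5893}{2969}} = \frac{15552}{\frac{766047}{2969}} = 15552 \cdot \frac{2969}{766047} = \frac{15391296}{255349}$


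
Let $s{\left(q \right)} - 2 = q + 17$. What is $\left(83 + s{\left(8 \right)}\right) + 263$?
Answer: $373$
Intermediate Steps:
$s{\left(q \right)} = 19 + q$ ($s{\left(q \right)} = 2 + \left(q + 17\right) = 2 + \left(17 + q\right) = 19 + q$)
$\left(83 + s{\left(8 \right)}\right) + 263 = \left(83 + \left(19 + 8\right)\right) + 263 = \left(83 + 27\right) + 263 = 110 + 263 = 373$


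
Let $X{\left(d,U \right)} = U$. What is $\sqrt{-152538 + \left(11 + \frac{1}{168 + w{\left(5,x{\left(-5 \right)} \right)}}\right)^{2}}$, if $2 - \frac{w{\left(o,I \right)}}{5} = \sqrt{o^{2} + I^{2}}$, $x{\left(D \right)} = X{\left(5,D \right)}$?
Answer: $\frac{89 \sqrt{-5019697561 + 1356510750 \sqrt{2}}}{15217} + \frac{25 \sqrt{2} \sqrt{-5019697561 + 1356510750 \sqrt{2}}}{30434} \approx 390.41 i$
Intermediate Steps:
$x{\left(D \right)} = D$
$w{\left(o,I \right)} = 10 - 5 \sqrt{I^{2} + o^{2}}$ ($w{\left(o,I \right)} = 10 - 5 \sqrt{o^{2} + I^{2}} = 10 - 5 \sqrt{I^{2} + o^{2}}$)
$\sqrt{-152538 + \left(11 + \frac{1}{168 + w{\left(5,x{\left(-5 \right)} \right)}}\right)^{2}} = \sqrt{-152538 + \left(11 + \frac{1}{168 + \left(10 - 5 \sqrt{\left(-5\right)^{2} + 5^{2}}\right)}\right)^{2}} = \sqrt{-152538 + \left(11 + \frac{1}{168 + \left(10 - 5 \sqrt{25 + 25}\right)}\right)^{2}} = \sqrt{-152538 + \left(11 + \frac{1}{168 + \left(10 - 5 \sqrt{50}\right)}\right)^{2}} = \sqrt{-152538 + \left(11 + \frac{1}{168 + \left(10 - 5 \cdot 5 \sqrt{2}\right)}\right)^{2}} = \sqrt{-152538 + \left(11 + \frac{1}{168 + \left(10 - 25 \sqrt{2}\right)}\right)^{2}} = \sqrt{-152538 + \left(11 + \frac{1}{178 - 25 \sqrt{2}}\right)^{2}}$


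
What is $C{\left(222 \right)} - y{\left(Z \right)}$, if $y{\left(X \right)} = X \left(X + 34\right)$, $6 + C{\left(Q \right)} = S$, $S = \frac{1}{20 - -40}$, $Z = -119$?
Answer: $- \frac{607259}{60} \approx -10121.0$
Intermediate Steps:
$S = \frac{1}{60}$ ($S = \frac{1}{20 + 40} = \frac{1}{60} \approx 0.016667$)
$C{\left(Q \right)} = - \frac{359}{60}$ ($C{\left(Q \right)} = -6 + \frac{1}{60} = - \frac{359}{60}$)
$y{\left(X \right)} = X \left(34 + X\right)$
$C{\left(222 \right)} - y{\left(Z \right)} = - \frac{359}{60} - - 119 \left(34 - 119\right) = - \frac{359}{60} - \left(-119\right) \left(-85\right) = - \frac{359}{60} - 10115 = - \frac{607259}{60}$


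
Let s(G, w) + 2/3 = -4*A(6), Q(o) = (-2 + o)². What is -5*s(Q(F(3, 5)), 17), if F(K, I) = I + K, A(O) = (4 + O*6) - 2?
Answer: 2290/3 ≈ 763.33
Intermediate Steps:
A(O) = 2 + 6*O (A(O) = (4 + 6*O) - 2 = 2 + 6*O)
s(G, w) = -458/3 (s(G, w) = -⅔ - 4*(2 + 6*6) = -⅔ - 4*(2 + 36) = -⅔ - 4*38 = -⅔ - 152 = -458/3)
-5*s(Q(F(3, 5)), 17) = -5*(-458/3) = 2290/3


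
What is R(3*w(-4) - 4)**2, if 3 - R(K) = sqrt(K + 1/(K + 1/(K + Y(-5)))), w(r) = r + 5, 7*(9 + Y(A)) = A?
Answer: (246 - I*sqrt(12874))**2/6724 ≈ 7.0854 - 8.3022*I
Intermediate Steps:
Y(A) = -9 + A/7
w(r) = 5 + r
R(K) = 3 - sqrt(K + 1/(K + 1/(-68/7 + K))) (R(K) = 3 - sqrt(K + 1/(K + 1/(K + (-9 + (1/7)*(-5))))) = 3 - sqrt(K + 1/(K + 1/(K + (-9 - 5/7)))) = 3 - sqrt(K + 1/(K + 1/(K - 68/7))) = 3 - sqrt(K + 1/(K + 1/(-68/7 + K))))
R(3*w(-4) - 4)**2 = (3 - sqrt((3*(5 - 4) - 4) + 1/((3*(5 - 4) - 4) + 1/(-68/7 + (3*(5 - 4) - 4)))))**2 = (3 - sqrt((3*1 - 4) + 1/((3*1 - 4) + 1/(-68/7 + (3*1 - 4)))))**2 = (3 - sqrt((3 - 4) + 1/((3 - 4) + 1/(-68/7 + (3 - 4)))))**2 = (3 - sqrt(-1 + 1/(-1 + 1/(-68/7 - 1))))**2 = (3 - sqrt(-1 + 1/(-1 + 1/(-75/7))))**2 = (3 - sqrt(-1 + 1/(-1 - 7/75)))**2 = (3 - sqrt(-1 + 1/(-82/75)))**2 = (3 - sqrt(-1 - 75/82))**2 = (3 - sqrt(-157/82))**2 = (3 - I*sqrt(12874)/82)**2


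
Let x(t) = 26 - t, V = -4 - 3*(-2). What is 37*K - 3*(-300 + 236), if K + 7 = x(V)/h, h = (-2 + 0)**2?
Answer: 155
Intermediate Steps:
V = 2 (V = -4 + 6 = 2)
h = 4 (h = (-2)**2 = 4)
K = -1 (K = -7 + (26 - 1*2)/4 = -7 + (26 - 2)*(1/4) = -7 + 24*(1/4) = -7 + 6 = -1)
37*K - 3*(-300 + 236) = 37*(-1) - 3*(-300 + 236) = -37 - 3*(-64) = -37 + 192 = 155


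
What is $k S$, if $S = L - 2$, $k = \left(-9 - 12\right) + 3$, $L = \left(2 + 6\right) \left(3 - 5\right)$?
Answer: $324$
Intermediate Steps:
$L = -16$ ($L = 8 \left(-2\right) = -16$)
$k = -18$ ($k = -21 + 3 = -18$)
$S = -18$ ($S = -16 - 2 = -18$)
$k S = \left(-18\right) \left(-18\right) = 324$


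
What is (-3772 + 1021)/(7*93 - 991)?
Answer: 2751/340 ≈ 8.0912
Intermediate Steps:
(-3772 + 1021)/(7*93 - 991) = -2751/(651 - 991) = -2751/(-340) = -2751*(-1/340) = 2751/340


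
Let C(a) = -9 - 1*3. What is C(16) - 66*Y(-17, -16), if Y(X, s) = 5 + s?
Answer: 714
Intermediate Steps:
C(a) = -12 (C(a) = -9 - 3 = -12)
C(16) - 66*Y(-17, -16) = -12 - 66*(5 - 16) = -12 - 66*(-11) = -12 + 726 = 714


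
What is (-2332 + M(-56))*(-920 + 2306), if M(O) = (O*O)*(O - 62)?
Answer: -516118680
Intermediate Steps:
M(O) = O²*(-62 + O)
(-2332 + M(-56))*(-920 + 2306) = (-2332 + (-56)²*(-62 - 56))*(-920 + 2306) = (-2332 + 3136*(-118))*1386 = (-2332 - 370048)*1386 = -372380*1386 = -516118680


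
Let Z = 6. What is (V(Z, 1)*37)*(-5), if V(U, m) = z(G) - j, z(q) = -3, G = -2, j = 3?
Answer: 1110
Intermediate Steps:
V(U, m) = -6 (V(U, m) = -3 - 1*3 = -3 - 3 = -6)
(V(Z, 1)*37)*(-5) = -6*37*(-5) = -222*(-5) = 1110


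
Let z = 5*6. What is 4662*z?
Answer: 139860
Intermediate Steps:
z = 30
4662*z = 4662*30 = 139860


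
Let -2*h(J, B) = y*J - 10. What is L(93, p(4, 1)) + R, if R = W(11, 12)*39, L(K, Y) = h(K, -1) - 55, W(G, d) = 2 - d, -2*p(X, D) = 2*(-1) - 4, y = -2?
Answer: -347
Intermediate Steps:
p(X, D) = 3 (p(X, D) = -(2*(-1) - 4)/2 = -(-2 - 4)/2 = -½*(-6) = 3)
h(J, B) = 5 + J (h(J, B) = -(-2*J - 10)/2 = -(-10 - 2*J)/2 = 5 + J)
L(K, Y) = -50 + K (L(K, Y) = (5 + K) - 55 = -50 + K)
R = -390 (R = (2 - 1*12)*39 = (2 - 12)*39 = -10*39 = -390)
L(93, p(4, 1)) + R = (-50 + 93) - 390 = 43 - 390 = -347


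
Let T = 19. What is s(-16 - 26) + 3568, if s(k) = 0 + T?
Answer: 3587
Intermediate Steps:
s(k) = 19 (s(k) = 0 + 19 = 19)
s(-16 - 26) + 3568 = 19 + 3568 = 3587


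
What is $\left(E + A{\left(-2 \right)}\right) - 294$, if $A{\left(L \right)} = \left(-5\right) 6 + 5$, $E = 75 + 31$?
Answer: $-213$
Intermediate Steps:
$E = 106$
$A{\left(L \right)} = -25$ ($A{\left(L \right)} = -30 + 5 = -25$)
$\left(E + A{\left(-2 \right)}\right) - 294 = \left(106 - 25\right) - 294 = 81 - 294 = -213$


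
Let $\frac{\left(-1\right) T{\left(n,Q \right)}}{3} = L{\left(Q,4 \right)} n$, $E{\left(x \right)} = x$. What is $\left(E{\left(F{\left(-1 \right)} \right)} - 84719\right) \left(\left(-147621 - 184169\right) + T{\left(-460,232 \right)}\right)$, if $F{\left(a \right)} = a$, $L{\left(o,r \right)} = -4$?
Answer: $28576903200$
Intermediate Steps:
$T{\left(n,Q \right)} = 12 n$ ($T{\left(n,Q \right)} = - 3 \left(- 4 n\right) = 12 n$)
$\left(E{\left(F{\left(-1 \right)} \right)} - 84719\right) \left(\left(-147621 - 184169\right) + T{\left(-460,232 \right)}\right) = \left(-1 - 84719\right) \left(\left(-147621 - 184169\right) + 12 \left(-460\right)\right) = - 84720 \left(-331790 - 5520\right) = \left(-84720\right) \left(-337310\right) = 28576903200$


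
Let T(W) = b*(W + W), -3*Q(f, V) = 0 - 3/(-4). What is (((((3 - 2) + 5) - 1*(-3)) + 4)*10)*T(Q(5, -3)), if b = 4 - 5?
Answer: 65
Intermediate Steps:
Q(f, V) = -1/4 (Q(f, V) = -(0 - 3/(-4))/3 = -(0 - 3*(-1)/4)/3 = -(0 - 1*(-3/4))/3 = -(0 + 3/4)/3 = -1/3*3/4 = -1/4)
b = -1
T(W) = -2*W (T(W) = -(W + W) = -2*W)
(((((3 - 2) + 5) - 1*(-3)) + 4)*10)*T(Q(5, -3)) = (((((3 - 2) + 5) - 1*(-3)) + 4)*10)*(-2*(-1/4)) = ((((1 + 5) + 3) + 4)*10)*(1/2) = (((6 + 3) + 4)*10)*(1/2) = ((9 + 4)*10)*(1/2) = (13*10)*(1/2) = 130*(1/2) = 65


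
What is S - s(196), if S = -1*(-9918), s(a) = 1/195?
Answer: 1934009/195 ≈ 9918.0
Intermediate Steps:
s(a) = 1/195
S = 9918
S - s(196) = 9918 - 1*1/195 = 9918 - 1/195 = 1934009/195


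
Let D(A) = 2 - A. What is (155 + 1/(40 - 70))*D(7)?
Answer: -4649/6 ≈ -774.83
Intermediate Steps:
(155 + 1/(40 - 70))*D(7) = (155 + 1/(40 - 70))*(2 - 1*7) = (155 + 1/(-30))*(2 - 7) = (155 - 1/30)*(-5) = (4649/30)*(-5) = -4649/6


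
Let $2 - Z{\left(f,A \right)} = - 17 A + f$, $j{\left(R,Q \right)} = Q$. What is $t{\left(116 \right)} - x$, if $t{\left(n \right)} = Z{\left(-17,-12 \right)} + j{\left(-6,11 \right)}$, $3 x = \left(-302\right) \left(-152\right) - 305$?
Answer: $- \frac{46121}{3} \approx -15374.0$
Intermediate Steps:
$x = \frac{45599}{3}$ ($x = \frac{\left(-302\right) \left(-152\right) - 305}{3} = \frac{45904 - 305}{3} = \frac{1}{3} \cdot 45599 = \frac{45599}{3} \approx 15200.0$)
$Z{\left(f,A \right)} = 2 - f + 17 A$ ($Z{\left(f,A \right)} = 2 - \left(- 17 A + f\right) = 2 - \left(f - 17 A\right) = 2 + \left(- f + 17 A\right) = 2 - f + 17 A$)
$t{\left(n \right)} = -174$ ($t{\left(n \right)} = \left(2 - -17 + 17 \left(-12\right)\right) + 11 = \left(2 + 17 - 204\right) + 11 = -185 + 11 = -174$)
$t{\left(116 \right)} - x = -174 - \frac{45599}{3} = - \frac{46121}{3}$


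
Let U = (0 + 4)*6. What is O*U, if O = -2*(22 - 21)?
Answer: -48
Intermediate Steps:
O = -2 (O = -2*1 = -2)
U = 24 (U = 4*6 = 24)
O*U = -2*24 = -48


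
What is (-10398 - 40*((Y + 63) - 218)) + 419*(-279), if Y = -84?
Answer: -117739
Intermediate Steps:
(-10398 - 40*((Y + 63) - 218)) + 419*(-279) = (-10398 - 40*((-84 + 63) - 218)) + 419*(-279) = (-10398 - 40*(-21 - 218)) - 116901 = (-10398 - 40*(-239)) - 116901 = (-10398 - 1*(-9560)) - 116901 = (-10398 + 9560) - 116901 = -838 - 116901 = -117739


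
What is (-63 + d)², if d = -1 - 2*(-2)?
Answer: 3600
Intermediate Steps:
d = 3 (d = -1 + 4 = 3)
(-63 + d)² = (-63 + 3)² = (-60)² = 3600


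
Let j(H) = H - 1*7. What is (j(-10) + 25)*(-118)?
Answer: -944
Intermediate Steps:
j(H) = -7 + H (j(H) = H - 7 = -7 + H)
(j(-10) + 25)*(-118) = ((-7 - 10) + 25)*(-118) = (-17 + 25)*(-118) = 8*(-118) = -944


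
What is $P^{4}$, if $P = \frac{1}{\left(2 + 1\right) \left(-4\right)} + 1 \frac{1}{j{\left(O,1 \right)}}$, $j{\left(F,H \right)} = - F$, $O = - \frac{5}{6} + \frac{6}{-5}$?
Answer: $\frac{7992538801}{287107358976} \approx 0.027838$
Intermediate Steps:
$O = - \frac{61}{30}$ ($O = \left(-5\right) \frac{1}{6} + 6 \left(- \frac{1}{5}\right) = - \frac{5}{6} - \frac{6}{5} = - \frac{61}{30} \approx -2.0333$)
$P = \frac{299}{732}$ ($P = \frac{1}{\left(2 + 1\right) \left(-4\right)} + 1 \frac{1}{\left(-1\right) \left(- \frac{61}{30}\right)} = \frac{1}{3} \left(- \frac{1}{4}\right) + 1 \frac{1}{\frac{61}{30}} = \frac{1}{3} \left(- \frac{1}{4}\right) + 1 \cdot \frac{30}{61} = - \frac{1}{12} + \frac{30}{61} = \frac{299}{732} \approx 0.40847$)
$P^{4} = \left(\frac{299}{732}\right)^{4} = \frac{7992538801}{287107358976}$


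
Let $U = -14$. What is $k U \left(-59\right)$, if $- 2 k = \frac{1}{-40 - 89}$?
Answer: $\frac{413}{129} \approx 3.2015$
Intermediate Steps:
$k = \frac{1}{258}$ ($k = - \frac{1}{2 \left(-40 - 89\right)} = - \frac{1}{2 \left(-129\right)} = \left(- \frac{1}{2}\right) \left(- \frac{1}{129}\right) = \frac{1}{258} \approx 0.003876$)
$k U \left(-59\right) = \frac{1}{258} \left(-14\right) \left(-59\right) = \left(- \frac{7}{129}\right) \left(-59\right) = \frac{413}{129}$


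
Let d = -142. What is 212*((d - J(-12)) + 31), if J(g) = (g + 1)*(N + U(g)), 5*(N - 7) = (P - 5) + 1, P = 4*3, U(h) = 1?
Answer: -5724/5 ≈ -1144.8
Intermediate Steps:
P = 12
N = 43/5 (N = 7 + ((12 - 5) + 1)/5 = 7 + (7 + 1)/5 = 7 + (⅕)*8 = 7 + 8/5 = 43/5 ≈ 8.6000)
J(g) = 48/5 + 48*g/5 (J(g) = (g + 1)*(43/5 + 1) = (1 + g)*(48/5) = 48/5 + 48*g/5)
212*((d - J(-12)) + 31) = 212*((-142 - (48/5 + (48/5)*(-12))) + 31) = 212*((-142 - (48/5 - 576/5)) + 31) = 212*((-142 - 1*(-528/5)) + 31) = 212*((-142 + 528/5) + 31) = 212*(-182/5 + 31) = 212*(-27/5) = -5724/5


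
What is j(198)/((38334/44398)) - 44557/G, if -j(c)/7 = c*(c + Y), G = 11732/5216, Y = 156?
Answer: -11019771592108/18738937 ≈ -5.8807e+5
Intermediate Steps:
G = 2933/1304 (G = 11732*(1/5216) = 2933/1304 ≈ 2.2492)
j(c) = -7*c*(156 + c) (j(c) = -7*c*(c + 156) = -7*c*(156 + c))
j(198)/((38334/44398)) - 44557/G = (-7*198*(156 + 198))/((38334/44398)) - 44557/2933/1304 = (-7*198*354)/((38334*(1/44398))) - 44557*1304/2933 = -490644/19167/22199 - 58102328/2933 = -490644*22199/19167 - 58102328/2933 = -3630602052/6389 - 58102328/2933 = -11019771592108/18738937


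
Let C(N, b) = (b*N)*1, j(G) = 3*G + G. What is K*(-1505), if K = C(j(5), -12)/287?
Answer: 51600/41 ≈ 1258.5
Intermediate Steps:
j(G) = 4*G
C(N, b) = N*b (C(N, b) = (N*b)*1 = N*b)
K = -240/287 (K = ((4*5)*(-12))/287 = (20*(-12))*(1/287) = -240*1/287 = -240/287 ≈ -0.83624)
K*(-1505) = -240/287*(-1505) = 51600/41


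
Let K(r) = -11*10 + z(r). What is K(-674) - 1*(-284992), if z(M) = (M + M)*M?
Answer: 1193434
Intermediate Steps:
z(M) = 2*M² (z(M) = (2*M)*M = 2*M²)
K(r) = -110 + 2*r² (K(r) = -11*10 + 2*r² = -110 + 2*r²)
K(-674) - 1*(-284992) = (-110 + 2*(-674)²) - 1*(-284992) = (-110 + 2*454276) + 284992 = (-110 + 908552) + 284992 = 908442 + 284992 = 1193434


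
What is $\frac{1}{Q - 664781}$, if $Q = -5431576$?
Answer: $- \frac{1}{6096357} \approx -1.6403 \cdot 10^{-7}$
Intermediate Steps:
$\frac{1}{Q - 664781} = \frac{1}{-5431576 - 664781} = \frac{1}{-6096357} = - \frac{1}{6096357}$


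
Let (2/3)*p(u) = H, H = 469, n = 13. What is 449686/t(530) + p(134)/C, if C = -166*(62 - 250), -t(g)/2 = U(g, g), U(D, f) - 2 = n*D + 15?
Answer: -14024082539/431107312 ≈ -32.530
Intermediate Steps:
U(D, f) = 17 + 13*D (U(D, f) = 2 + (13*D + 15) = 2 + (15 + 13*D) = 17 + 13*D)
t(g) = -34 - 26*g (t(g) = -2*(17 + 13*g) = -34 - 26*g)
p(u) = 1407/2 (p(u) = (3/2)*469 = 1407/2)
C = 31208 (C = -166*(-188) = 31208)
449686/t(530) + p(134)/C = 449686/(-34 - 26*530) + (1407/2)/31208 = 449686/(-34 - 13780) + (1407/2)*(1/31208) = 449686/(-13814) + 1407/62416 = 449686*(-1/13814) + 1407/62416 = -224843/6907 + 1407/62416 = -14024082539/431107312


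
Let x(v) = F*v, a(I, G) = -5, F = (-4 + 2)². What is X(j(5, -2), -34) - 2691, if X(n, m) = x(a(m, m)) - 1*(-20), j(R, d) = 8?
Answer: -2691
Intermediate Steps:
F = 4 (F = (-2)² = 4)
x(v) = 4*v
X(n, m) = 0 (X(n, m) = 4*(-5) - 1*(-20) = -20 + 20 = 0)
X(j(5, -2), -34) - 2691 = 0 - 2691 = -2691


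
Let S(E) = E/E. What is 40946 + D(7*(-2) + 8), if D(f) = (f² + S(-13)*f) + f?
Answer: 40970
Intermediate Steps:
S(E) = 1
D(f) = f² + 2*f (D(f) = (f² + 1*f) + f = (f² + f) + f = (f + f²) + f = f² + 2*f)
40946 + D(7*(-2) + 8) = 40946 + (7*(-2) + 8)*(2 + (7*(-2) + 8)) = 40946 + (-14 + 8)*(2 + (-14 + 8)) = 40946 - 6*(2 - 6) = 40946 - 6*(-4) = 40946 + 24 = 40970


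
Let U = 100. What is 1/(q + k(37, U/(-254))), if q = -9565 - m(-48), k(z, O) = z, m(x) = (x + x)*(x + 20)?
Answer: -1/12216 ≈ -8.1860e-5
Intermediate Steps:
m(x) = 2*x*(20 + x) (m(x) = (2*x)*(20 + x) = 2*x*(20 + x))
q = -12253 (q = -9565 - 2*(-48)*(20 - 48) = -9565 - 2*(-48)*(-28) = -9565 - 1*2688 = -9565 - 2688 = -12253)
1/(q + k(37, U/(-254))) = 1/(-12253 + 37) = 1/(-12216) = -1/12216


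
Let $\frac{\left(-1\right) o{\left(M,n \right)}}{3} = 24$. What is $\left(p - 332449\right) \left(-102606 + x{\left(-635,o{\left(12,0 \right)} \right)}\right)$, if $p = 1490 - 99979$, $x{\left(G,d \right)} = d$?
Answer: $44247851964$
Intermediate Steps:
$o{\left(M,n \right)} = -72$ ($o{\left(M,n \right)} = \left(-3\right) 24 = -72$)
$p = -98489$
$\left(p - 332449\right) \left(-102606 + x{\left(-635,o{\left(12,0 \right)} \right)}\right) = \left(-98489 - 332449\right) \left(-102606 - 72\right) = \left(-430938\right) \left(-102678\right) = 44247851964$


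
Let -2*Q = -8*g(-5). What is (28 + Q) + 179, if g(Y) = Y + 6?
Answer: 211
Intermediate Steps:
g(Y) = 6 + Y
Q = 4 (Q = -(-4)*(6 - 5) = -(-4) = -1/2*(-8) = 4)
(28 + Q) + 179 = (28 + 4) + 179 = 32 + 179 = 211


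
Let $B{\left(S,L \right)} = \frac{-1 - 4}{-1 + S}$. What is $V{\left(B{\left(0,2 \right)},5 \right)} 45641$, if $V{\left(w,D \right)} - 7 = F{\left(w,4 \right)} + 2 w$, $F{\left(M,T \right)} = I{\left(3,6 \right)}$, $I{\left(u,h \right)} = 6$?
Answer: $1049743$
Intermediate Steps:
$F{\left(M,T \right)} = 6$
$B{\left(S,L \right)} = - \frac{5}{-1 + S}$
$V{\left(w,D \right)} = 13 + 2 w$ ($V{\left(w,D \right)} = 7 + \left(6 + 2 w\right) = 13 + 2 w$)
$V{\left(B{\left(0,2 \right)},5 \right)} 45641 = \left(13 + 2 \left(- \frac{5}{-1 + 0}\right)\right) 45641 = \left(13 + 2 \left(- \frac{5}{-1}\right)\right) 45641 = \left(13 + 2 \left(\left(-5\right) \left(-1\right)\right)\right) 45641 = \left(13 + 2 \cdot 5\right) 45641 = \left(13 + 10\right) 45641 = 23 \cdot 45641 = 1049743$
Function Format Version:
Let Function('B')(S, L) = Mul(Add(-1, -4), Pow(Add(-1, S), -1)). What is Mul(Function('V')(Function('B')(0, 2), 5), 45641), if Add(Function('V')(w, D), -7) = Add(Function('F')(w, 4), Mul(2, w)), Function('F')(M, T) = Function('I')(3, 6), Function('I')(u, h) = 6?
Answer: 1049743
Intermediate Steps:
Function('F')(M, T) = 6
Function('B')(S, L) = Mul(-5, Pow(Add(-1, S), -1))
Function('V')(w, D) = Add(13, Mul(2, w)) (Function('V')(w, D) = Add(7, Add(6, Mul(2, w))) = Add(13, Mul(2, w)))
Mul(Function('V')(Function('B')(0, 2), 5), 45641) = Mul(Add(13, Mul(2, Mul(-5, Pow(Add(-1, 0), -1)))), 45641) = Mul(Add(13, Mul(2, Mul(-5, Pow(-1, -1)))), 45641) = Mul(Add(13, Mul(2, Mul(-5, -1))), 45641) = Mul(Add(13, Mul(2, 5)), 45641) = Mul(Add(13, 10), 45641) = Mul(23, 45641) = 1049743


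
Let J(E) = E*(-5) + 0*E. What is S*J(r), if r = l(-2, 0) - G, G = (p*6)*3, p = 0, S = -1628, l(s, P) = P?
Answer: 0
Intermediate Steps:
G = 0 (G = (0*6)*3 = 0*3 = 0)
r = 0 (r = 0 - 1*0 = 0 + 0 = 0)
J(E) = -5*E (J(E) = -5*E + 0 = -5*E)
S*J(r) = -(-8140)*0 = -1628*0 = 0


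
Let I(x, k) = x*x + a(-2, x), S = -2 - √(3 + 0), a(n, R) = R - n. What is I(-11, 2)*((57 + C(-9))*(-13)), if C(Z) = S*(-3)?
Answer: -91728 - 4368*√3 ≈ -99294.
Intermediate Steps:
S = -2 - √3 ≈ -3.7321
C(Z) = 6 + 3*√3 (C(Z) = (-2 - √3)*(-3) = 6 + 3*√3)
I(x, k) = 2 + x + x² (I(x, k) = x*x + (x - 1*(-2)) = x² + (x + 2) = x² + (2 + x) = 2 + x + x²)
I(-11, 2)*((57 + C(-9))*(-13)) = (2 - 11 + (-11)²)*((57 + (6 + 3*√3))*(-13)) = (2 - 11 + 121)*((63 + 3*√3)*(-13)) = 112*(-819 - 39*√3) = -91728 - 4368*√3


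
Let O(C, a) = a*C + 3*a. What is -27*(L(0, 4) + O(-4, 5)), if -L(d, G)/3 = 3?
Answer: 378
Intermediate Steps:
L(d, G) = -9 (L(d, G) = -3*3 = -9)
O(C, a) = 3*a + C*a (O(C, a) = C*a + 3*a = 3*a + C*a)
-27*(L(0, 4) + O(-4, 5)) = -27*(-9 + 5*(3 - 4)) = -27*(-9 + 5*(-1)) = -27*(-9 - 5) = -27*(-14) = 378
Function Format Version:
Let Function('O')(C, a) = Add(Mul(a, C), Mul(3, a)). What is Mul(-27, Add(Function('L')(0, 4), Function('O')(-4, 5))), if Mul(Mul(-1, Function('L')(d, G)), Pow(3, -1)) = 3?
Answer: 378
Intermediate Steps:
Function('L')(d, G) = -9 (Function('L')(d, G) = Mul(-3, 3) = -9)
Function('O')(C, a) = Add(Mul(3, a), Mul(C, a)) (Function('O')(C, a) = Add(Mul(C, a), Mul(3, a)) = Add(Mul(3, a), Mul(C, a)))
Mul(-27, Add(Function('L')(0, 4), Function('O')(-4, 5))) = Mul(-27, Add(-9, Mul(5, Add(3, -4)))) = Mul(-27, Add(-9, Mul(5, -1))) = Mul(-27, Add(-9, -5)) = Mul(-27, -14) = 378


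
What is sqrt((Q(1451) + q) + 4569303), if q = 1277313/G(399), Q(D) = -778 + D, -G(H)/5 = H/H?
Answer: sqrt(107862835)/5 ≈ 2077.1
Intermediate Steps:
G(H) = -5 (G(H) = -5*H/H = -5*1 = -5)
q = -1277313/5 (q = 1277313/(-5) = 1277313*(-1/5) = -1277313/5 ≈ -2.5546e+5)
sqrt((Q(1451) + q) + 4569303) = sqrt(((-778 + 1451) - 1277313/5) + 4569303) = sqrt((673 - 1277313/5) + 4569303) = sqrt(-1273948/5 + 4569303) = sqrt(21572567/5) = sqrt(107862835)/5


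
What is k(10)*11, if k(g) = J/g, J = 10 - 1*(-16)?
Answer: 143/5 ≈ 28.600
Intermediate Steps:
J = 26 (J = 10 + 16 = 26)
k(g) = 26/g
k(10)*11 = (26/10)*11 = (26*(⅒))*11 = (13/5)*11 = 143/5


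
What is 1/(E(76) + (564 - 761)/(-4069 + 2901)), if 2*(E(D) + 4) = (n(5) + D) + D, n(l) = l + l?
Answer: 1168/90133 ≈ 0.012959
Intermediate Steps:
n(l) = 2*l
E(D) = 1 + D (E(D) = -4 + ((2*5 + D) + D)/2 = -4 + ((10 + D) + D)/2 = -4 + (10 + 2*D)/2 = -4 + (5 + D) = 1 + D)
1/(E(76) + (564 - 761)/(-4069 + 2901)) = 1/((1 + 76) + (564 - 761)/(-4069 + 2901)) = 1/(77 - 197/(-1168)) = 1/(77 - 197*(-1/1168)) = 1/(77 + 197/1168) = 1/(90133/1168) = 1168/90133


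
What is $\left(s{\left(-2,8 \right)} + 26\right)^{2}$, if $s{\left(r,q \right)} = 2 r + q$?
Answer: $900$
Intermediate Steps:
$s{\left(r,q \right)} = q + 2 r$
$\left(s{\left(-2,8 \right)} + 26\right)^{2} = \left(\left(8 + 2 \left(-2\right)\right) + 26\right)^{2} = \left(\left(8 - 4\right) + 26\right)^{2} = \left(4 + 26\right)^{2} = 30^{2} = 900$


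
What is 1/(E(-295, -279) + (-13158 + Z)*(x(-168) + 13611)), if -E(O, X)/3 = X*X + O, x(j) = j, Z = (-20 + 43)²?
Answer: -1/170004285 ≈ -5.8822e-9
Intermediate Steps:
Z = 529 (Z = 23² = 529)
E(O, X) = -3*O - 3*X² (E(O, X) = -3*(X*X + O) = -3*(X² + O) = -3*(O + X²) = -3*O - 3*X²)
1/(E(-295, -279) + (-13158 + Z)*(x(-168) + 13611)) = 1/((-3*(-295) - 3*(-279)²) + (-13158 + 529)*(-168 + 13611)) = 1/((885 - 3*77841) - 12629*13443) = 1/((885 - 233523) - 169771647) = 1/(-232638 - 169771647) = 1/(-170004285) = -1/170004285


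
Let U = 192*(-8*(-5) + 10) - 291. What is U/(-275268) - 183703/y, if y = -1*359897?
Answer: 542727313/1138714108 ≈ 0.47661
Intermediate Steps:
y = -359897
U = 9309 (U = 192*(40 + 10) - 291 = 192*50 - 291 = 9600 - 291 = 9309)
U/(-275268) - 183703/y = 9309/(-275268) - 183703/(-359897) = 9309*(-1/275268) - 183703*(-1/359897) = -107/3164 + 183703/359897 = 542727313/1138714108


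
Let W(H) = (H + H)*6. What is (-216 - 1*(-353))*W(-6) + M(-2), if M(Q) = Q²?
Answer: -9860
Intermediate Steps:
W(H) = 12*H (W(H) = (2*H)*6 = 12*H)
(-216 - 1*(-353))*W(-6) + M(-2) = (-216 - 1*(-353))*(12*(-6)) + (-2)² = (-216 + 353)*(-72) + 4 = 137*(-72) + 4 = -9864 + 4 = -9860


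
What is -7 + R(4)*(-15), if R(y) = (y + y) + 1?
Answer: -142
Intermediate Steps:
R(y) = 1 + 2*y (R(y) = 2*y + 1 = 1 + 2*y)
-7 + R(4)*(-15) = -7 + (1 + 2*4)*(-15) = -7 + (1 + 8)*(-15) = -7 + 9*(-15) = -7 - 135 = -142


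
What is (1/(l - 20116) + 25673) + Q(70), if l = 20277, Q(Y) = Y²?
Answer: 4922254/161 ≈ 30573.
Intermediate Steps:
(1/(l - 20116) + 25673) + Q(70) = (1/(20277 - 20116) + 25673) + 70² = (1/161 + 25673) + 4900 = 4133354/161 + 4900 = 4922254/161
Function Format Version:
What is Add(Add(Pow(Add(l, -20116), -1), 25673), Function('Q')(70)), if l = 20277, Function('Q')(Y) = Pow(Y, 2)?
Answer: Rational(4922254, 161) ≈ 30573.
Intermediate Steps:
Add(Add(Pow(Add(l, -20116), -1), 25673), Function('Q')(70)) = Add(Add(Pow(Add(20277, -20116), -1), 25673), Pow(70, 2)) = Add(Add(Pow(161, -1), 25673), 4900) = Add(Add(Rational(1, 161), 25673), 4900) = Add(Rational(4133354, 161), 4900) = Rational(4922254, 161)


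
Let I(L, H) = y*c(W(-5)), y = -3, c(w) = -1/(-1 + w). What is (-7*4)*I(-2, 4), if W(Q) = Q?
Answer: 14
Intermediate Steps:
I(L, H) = -½ (I(L, H) = -(-3)/(-1 - 5) = -(-3)/(-6) = -(-3)*(-1)/6 = -3*⅙ = -½)
(-7*4)*I(-2, 4) = -7*4*(-½) = -28*(-½) = 14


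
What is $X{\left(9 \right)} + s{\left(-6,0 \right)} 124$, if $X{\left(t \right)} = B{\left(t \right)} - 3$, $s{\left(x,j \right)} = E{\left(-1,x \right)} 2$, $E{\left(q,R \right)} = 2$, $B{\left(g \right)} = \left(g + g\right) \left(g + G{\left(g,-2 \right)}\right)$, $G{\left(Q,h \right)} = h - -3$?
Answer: $673$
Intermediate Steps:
$G{\left(Q,h \right)} = 3 + h$ ($G{\left(Q,h \right)} = h + 3 = 3 + h$)
$B{\left(g \right)} = 2 g \left(1 + g\right)$ ($B{\left(g \right)} = \left(g + g\right) \left(g + \left(3 - 2\right)\right) = 2 g \left(g + 1\right) = 2 g \left(1 + g\right)$)
$s{\left(x,j \right)} = 4$ ($s{\left(x,j \right)} = 2 \cdot 2 = 4$)
$X{\left(t \right)} = -3 + 2 t \left(1 + t\right)$ ($X{\left(t \right)} = 2 t \left(1 + t\right) - 3 = -3 + 2 t \left(1 + t\right)$)
$X{\left(9 \right)} + s{\left(-6,0 \right)} 124 = \left(-3 + 2 \cdot 9 \left(1 + 9\right)\right) + 4 \cdot 124 = \left(-3 + 2 \cdot 9 \cdot 10\right) + 496 = \left(-3 + 180\right) + 496 = 177 + 496 = 673$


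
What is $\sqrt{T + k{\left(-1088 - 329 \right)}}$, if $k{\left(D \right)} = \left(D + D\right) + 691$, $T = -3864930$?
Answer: $i \sqrt{3867073} \approx 1966.5 i$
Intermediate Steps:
$k{\left(D \right)} = 691 + 2 D$ ($k{\left(D \right)} = 2 D + 691 = 691 + 2 D$)
$\sqrt{T + k{\left(-1088 - 329 \right)}} = \sqrt{-3864930 + \left(691 + 2 \left(-1088 - 329\right)\right)} = \sqrt{-3864930 + \left(691 + 2 \left(-1417\right)\right)} = \sqrt{-3864930 + \left(691 - 2834\right)} = \sqrt{-3864930 - 2143} = \sqrt{-3867073} = i \sqrt{3867073}$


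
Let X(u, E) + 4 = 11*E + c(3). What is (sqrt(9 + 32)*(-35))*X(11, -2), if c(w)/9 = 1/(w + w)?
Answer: 1715*sqrt(41)/2 ≈ 5490.7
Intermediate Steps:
c(w) = 9/(2*w) (c(w) = 9/(w + w) = 9/((2*w)) = 9*(1/(2*w)) = 9/(2*w))
X(u, E) = -5/2 + 11*E (X(u, E) = -4 + (11*E + (9/2)/3) = -4 + (11*E + (9/2)*(1/3)) = -4 + (11*E + 3/2) = -4 + (3/2 + 11*E) = -5/2 + 11*E)
(sqrt(9 + 32)*(-35))*X(11, -2) = (sqrt(9 + 32)*(-35))*(-5/2 + 11*(-2)) = (sqrt(41)*(-35))*(-5/2 - 22) = -35*sqrt(41)*(-49/2) = 1715*sqrt(41)/2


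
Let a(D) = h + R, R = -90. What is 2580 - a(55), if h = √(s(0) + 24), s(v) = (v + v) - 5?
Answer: 2670 - √19 ≈ 2665.6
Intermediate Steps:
s(v) = -5 + 2*v (s(v) = 2*v - 5 = -5 + 2*v)
h = √19 (h = √((-5 + 2*0) + 24) = √((-5 + 0) + 24) = √(-5 + 24) = √19 ≈ 4.3589)
a(D) = -90 + √19 (a(D) = √19 - 90 = -90 + √19)
2580 - a(55) = 2580 - (-90 + √19) = 2580 + (90 - √19) = 2670 - √19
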